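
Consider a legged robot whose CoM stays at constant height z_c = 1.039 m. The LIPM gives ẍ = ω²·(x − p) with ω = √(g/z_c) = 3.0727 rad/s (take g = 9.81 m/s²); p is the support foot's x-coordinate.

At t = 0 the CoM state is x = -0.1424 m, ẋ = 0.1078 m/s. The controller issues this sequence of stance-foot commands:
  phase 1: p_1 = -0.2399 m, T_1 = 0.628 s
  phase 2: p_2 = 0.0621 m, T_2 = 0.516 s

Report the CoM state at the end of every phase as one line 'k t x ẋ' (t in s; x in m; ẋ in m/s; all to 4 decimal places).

1 0.6280 0.2212 1.3889
2 1.1440 1.5238 4.6757

phase 1: p=-0.2399, T=0.628, ωT=1.929656, cosh=3.516168, sinh=3.370970; start (x,ẋ)=(-0.142400, 0.107800) → end (x,ẋ)=(0.221191, 1.388946)
phase 2: p=0.0621, T=0.516, ωT=1.585513, cosh=2.543319, sinh=2.338477; start (x,ẋ)=(0.221191, 1.388946) → end (x,ẋ)=(1.523775, 4.675669)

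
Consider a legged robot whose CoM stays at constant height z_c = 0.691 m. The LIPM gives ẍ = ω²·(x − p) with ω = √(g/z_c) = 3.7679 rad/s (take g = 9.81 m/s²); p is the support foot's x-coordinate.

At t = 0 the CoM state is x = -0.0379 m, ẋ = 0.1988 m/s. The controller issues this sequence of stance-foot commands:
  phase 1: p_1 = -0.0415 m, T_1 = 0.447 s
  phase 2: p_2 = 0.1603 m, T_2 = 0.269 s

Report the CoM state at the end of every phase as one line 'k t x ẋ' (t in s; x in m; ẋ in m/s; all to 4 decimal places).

1 0.4470 0.1058 0.5893
2 0.7160 0.2624 0.6732

phase 1: p=-0.0415, T=0.447, ωT=1.684251, cosh=2.786999, sinh=2.601416; start (x,ẋ)=(-0.037900, 0.198800) → end (x,ẋ)=(0.105788, 0.589342)
phase 2: p=0.1603, T=0.269, ωT=1.013565, cosh=1.559165, sinh=1.196242; start (x,ẋ)=(0.105788, 0.589342) → end (x,ẋ)=(0.262412, 0.673178)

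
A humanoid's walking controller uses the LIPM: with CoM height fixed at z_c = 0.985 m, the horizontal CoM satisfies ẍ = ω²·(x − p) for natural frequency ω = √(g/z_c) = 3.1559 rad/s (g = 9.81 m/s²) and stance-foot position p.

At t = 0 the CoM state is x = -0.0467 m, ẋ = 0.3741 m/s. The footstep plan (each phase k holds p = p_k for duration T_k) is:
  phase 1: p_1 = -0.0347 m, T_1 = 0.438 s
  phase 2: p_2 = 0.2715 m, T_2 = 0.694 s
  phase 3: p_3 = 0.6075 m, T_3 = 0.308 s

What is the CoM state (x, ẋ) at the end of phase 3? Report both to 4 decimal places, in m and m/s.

x = 1.4894, ẋ = 3.2298

phase 1: p=-0.0347, T=0.438, ωT=1.382284, cosh=2.117498, sinh=1.866493; start (x,ẋ)=(-0.046700, 0.374100) → end (x,ẋ)=(0.161144, 0.721470)
phase 2: p=0.2715, T=0.694, ωT=2.190195, cosh=4.524424, sinh=4.412529; start (x,ẋ)=(0.161144, 0.721470) → end (x,ẋ)=(0.780951, 1.727474)
phase 3: p=0.6075, T=0.308, ωT=0.972017, cosh=1.510795, sinh=1.132476; start (x,ẋ)=(0.780951, 1.727474) → end (x,ẋ)=(1.489442, 3.229769)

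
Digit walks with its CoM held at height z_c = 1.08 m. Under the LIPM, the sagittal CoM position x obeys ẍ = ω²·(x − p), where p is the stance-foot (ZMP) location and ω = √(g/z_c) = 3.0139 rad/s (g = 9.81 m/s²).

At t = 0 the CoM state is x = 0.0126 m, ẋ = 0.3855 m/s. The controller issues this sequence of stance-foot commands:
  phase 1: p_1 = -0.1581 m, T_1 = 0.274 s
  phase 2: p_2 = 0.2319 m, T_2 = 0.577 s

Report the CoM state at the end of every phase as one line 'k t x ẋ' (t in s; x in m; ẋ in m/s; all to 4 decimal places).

phase 1: p=-0.1581, T=0.274, ωT=0.825809, cosh=1.360804, sinh=0.922923; start (x,ẋ)=(0.012600, 0.385500) → end (x,ẋ)=(0.192238, 0.999409)
phase 2: p=0.2319, T=0.577, ωT=1.739020, cosh=2.933728, sinh=2.758036; start (x,ẋ)=(0.192238, 0.999409) → end (x,ẋ)=(1.030106, 2.602304)

1 0.2740 0.1922 0.9994
2 0.8510 1.0301 2.6023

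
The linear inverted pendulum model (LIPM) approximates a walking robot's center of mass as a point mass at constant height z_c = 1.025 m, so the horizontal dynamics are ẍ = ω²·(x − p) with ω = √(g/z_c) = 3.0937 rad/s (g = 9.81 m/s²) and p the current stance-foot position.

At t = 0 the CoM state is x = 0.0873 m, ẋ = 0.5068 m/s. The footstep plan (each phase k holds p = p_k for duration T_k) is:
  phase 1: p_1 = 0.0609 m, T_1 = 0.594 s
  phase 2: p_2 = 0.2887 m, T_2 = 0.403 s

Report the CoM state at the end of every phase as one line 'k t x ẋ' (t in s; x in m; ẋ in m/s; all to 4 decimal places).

phase 1: p=0.0609, T=0.594, ωT=1.837658, cosh=3.220499, sinh=3.061309; start (x,ẋ)=(0.087300, 0.506800) → end (x,ẋ)=(0.647415, 1.882177)
phase 2: p=0.2887, T=0.403, ωT=1.246761, cosh=1.883245, sinh=1.595811; start (x,ẋ)=(0.647415, 1.882177) → end (x,ẋ)=(1.935124, 5.315563)

1 0.5940 0.6474 1.8822
2 0.9970 1.9351 5.3156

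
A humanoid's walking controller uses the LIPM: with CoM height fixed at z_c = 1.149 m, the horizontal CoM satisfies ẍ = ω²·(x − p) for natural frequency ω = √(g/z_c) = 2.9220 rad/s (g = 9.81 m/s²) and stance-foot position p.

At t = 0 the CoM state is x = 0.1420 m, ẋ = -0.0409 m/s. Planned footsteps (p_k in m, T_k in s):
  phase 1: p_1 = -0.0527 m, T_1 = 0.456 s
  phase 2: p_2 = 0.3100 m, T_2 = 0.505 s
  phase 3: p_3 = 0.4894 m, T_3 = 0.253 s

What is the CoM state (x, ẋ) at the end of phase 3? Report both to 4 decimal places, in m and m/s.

x = 1.7177, ẋ = 3.9374

phase 1: p=-0.0527, T=0.456, ωT=1.332432, cosh=2.027042, sinh=1.763208; start (x,ẋ)=(0.142000, -0.040900) → end (x,ẋ)=(0.317285, 0.920206)
phase 2: p=0.3100, T=0.505, ωT=1.475610, cosh=2.301171, sinh=2.072532; start (x,ẋ)=(0.317285, 0.920206) → end (x,ẋ)=(0.979453, 2.161670)
phase 3: p=0.4894, T=0.253, ωT=0.739266, cosh=1.285931, sinh=0.808467; start (x,ẋ)=(0.979453, 2.161670) → end (x,ẋ)=(1.717671, 3.937431)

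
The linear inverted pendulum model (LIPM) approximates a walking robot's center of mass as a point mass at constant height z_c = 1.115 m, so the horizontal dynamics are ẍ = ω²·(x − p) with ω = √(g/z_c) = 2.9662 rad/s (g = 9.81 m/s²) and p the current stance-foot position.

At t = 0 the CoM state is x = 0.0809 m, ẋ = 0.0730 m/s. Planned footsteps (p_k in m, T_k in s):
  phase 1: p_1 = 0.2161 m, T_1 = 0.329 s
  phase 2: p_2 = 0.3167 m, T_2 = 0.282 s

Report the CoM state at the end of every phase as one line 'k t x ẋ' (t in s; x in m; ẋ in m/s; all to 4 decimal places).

1 0.3290 0.0393 -0.3459
2 0.6110 -0.1729 -1.2456

phase 1: p=0.2161, T=0.329, ωT=0.975880, cosh=1.515181, sinh=1.138320; start (x,ẋ)=(0.080900, 0.073000) → end (x,ẋ)=(0.039262, -0.345893)
phase 2: p=0.3167, T=0.282, ωT=0.836468, cosh=1.370719, sinh=0.937482; start (x,ẋ)=(0.039262, -0.345893) → end (x,ẋ)=(-0.172910, -1.245609)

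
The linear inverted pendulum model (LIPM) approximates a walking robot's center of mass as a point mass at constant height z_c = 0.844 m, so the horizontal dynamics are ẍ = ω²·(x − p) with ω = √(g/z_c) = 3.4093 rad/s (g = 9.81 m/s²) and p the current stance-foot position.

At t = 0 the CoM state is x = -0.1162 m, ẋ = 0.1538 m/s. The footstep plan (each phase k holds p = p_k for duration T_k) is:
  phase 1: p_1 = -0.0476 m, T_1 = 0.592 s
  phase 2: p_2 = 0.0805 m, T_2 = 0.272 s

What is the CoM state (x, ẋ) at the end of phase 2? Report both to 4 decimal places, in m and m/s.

x = -0.3331, ẋ = -1.2170

phase 1: p=-0.0476, T=0.592, ωT=2.018306, cosh=3.829222, sinh=3.696341; start (x,ẋ)=(-0.116200, 0.153800) → end (x,ẋ)=(-0.143536, -0.275559)
phase 2: p=0.0805, T=0.272, ωT=0.927330, cosh=1.461679, sinh=1.066071; start (x,ẋ)=(-0.143536, -0.275559) → end (x,ẋ)=(-0.333134, -1.217048)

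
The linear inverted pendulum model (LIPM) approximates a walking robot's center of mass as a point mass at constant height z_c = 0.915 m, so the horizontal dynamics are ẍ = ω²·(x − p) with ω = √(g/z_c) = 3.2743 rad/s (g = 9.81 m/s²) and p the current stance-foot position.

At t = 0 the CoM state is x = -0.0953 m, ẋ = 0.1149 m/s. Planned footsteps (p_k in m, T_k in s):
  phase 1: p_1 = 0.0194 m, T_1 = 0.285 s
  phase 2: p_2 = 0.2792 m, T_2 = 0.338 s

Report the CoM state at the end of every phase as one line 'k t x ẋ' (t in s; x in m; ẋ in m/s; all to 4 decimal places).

1 0.2850 -0.1113 -0.2349
2 0.6230 -0.4724 -2.1161

phase 1: p=0.0194, T=0.285, ωT=0.933175, cosh=1.467937, sinh=1.074634; start (x,ẋ)=(-0.095300, 0.114900) → end (x,ẋ)=(-0.111262, -0.234926)
phase 2: p=0.2792, T=0.338, ωT=1.106713, cosh=1.677523, sinh=1.346879; start (x,ẋ)=(-0.111262, -0.234926) → end (x,ẋ)=(-0.472445, -2.116064)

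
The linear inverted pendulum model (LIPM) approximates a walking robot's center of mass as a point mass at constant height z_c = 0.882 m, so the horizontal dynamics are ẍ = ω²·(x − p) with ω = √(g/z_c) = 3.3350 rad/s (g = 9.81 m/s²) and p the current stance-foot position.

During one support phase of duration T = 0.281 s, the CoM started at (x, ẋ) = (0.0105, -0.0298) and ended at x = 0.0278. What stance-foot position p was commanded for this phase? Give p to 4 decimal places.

p = -0.0466

ωT = 3.3350·0.281 = 0.937135; cosh(ωT) = 1.472203, sinh(ωT) = 1.080454
x(T) = p + (x₀−p)·cosh(ωT) + (ẋ₀/ω)·sinh(ωT) ⇒ p·(1 − cosh) = x(T) − x₀·cosh − (ẋ₀/ω)·sinh
numerator   = 0.0278 − (0.0105)·1.472203 − (-0.0298/3.3350)·1.080454 = 0.021996
denominator = 1 − 1.472203 = -0.472203
p = 0.021996 / -0.472203 = -0.0466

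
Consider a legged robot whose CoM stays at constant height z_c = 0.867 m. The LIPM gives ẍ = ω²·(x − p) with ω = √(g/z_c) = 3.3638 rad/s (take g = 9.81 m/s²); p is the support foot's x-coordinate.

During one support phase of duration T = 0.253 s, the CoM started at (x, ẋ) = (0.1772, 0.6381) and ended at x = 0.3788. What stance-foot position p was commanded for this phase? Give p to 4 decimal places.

ωT = 3.3638·0.253 = 0.851041; cosh(ωT) = 1.384527, sinh(ωT) = 0.957557
x(T) = p + (x₀−p)·cosh(ωT) + (ẋ₀/ω)·sinh(ωT) ⇒ p·(1 − cosh) = x(T) − x₀·cosh − (ẋ₀/ω)·sinh
numerator   = 0.3788 − (0.1772)·1.384527 − (0.6381/3.3638)·0.957557 = -0.048183
denominator = 1 − 1.384527 = -0.384527
p = -0.048183 / -0.384527 = 0.1253

p = 0.1253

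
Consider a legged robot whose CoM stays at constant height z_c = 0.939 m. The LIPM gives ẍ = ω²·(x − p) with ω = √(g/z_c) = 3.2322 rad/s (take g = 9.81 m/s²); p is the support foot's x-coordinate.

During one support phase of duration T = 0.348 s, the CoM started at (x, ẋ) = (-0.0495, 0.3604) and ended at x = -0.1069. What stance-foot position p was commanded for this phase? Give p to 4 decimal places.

p = 0.2510

ωT = 3.2322·0.348 = 1.124806; cosh(ωT) = 1.702167, sinh(ωT) = 1.377451
x(T) = p + (x₀−p)·cosh(ωT) + (ẋ₀/ω)·sinh(ωT) ⇒ p·(1 − cosh) = x(T) − x₀·cosh − (ẋ₀/ω)·sinh
numerator   = -0.1069 − (-0.0495)·1.702167 − (0.3604/3.2322)·1.377451 = -0.176233
denominator = 1 − 1.702167 = -0.702167
p = -0.176233 / -0.702167 = 0.2510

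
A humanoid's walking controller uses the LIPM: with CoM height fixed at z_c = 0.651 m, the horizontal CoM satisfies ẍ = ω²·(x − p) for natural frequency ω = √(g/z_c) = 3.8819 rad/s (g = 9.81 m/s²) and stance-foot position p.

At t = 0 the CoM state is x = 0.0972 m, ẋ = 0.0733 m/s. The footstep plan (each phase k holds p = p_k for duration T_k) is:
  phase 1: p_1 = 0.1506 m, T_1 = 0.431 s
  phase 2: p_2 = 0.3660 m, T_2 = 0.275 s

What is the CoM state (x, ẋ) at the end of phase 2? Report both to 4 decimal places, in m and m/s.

phase 1: p=0.1506, T=0.431, ωT=1.673099, cosh=2.758160, sinh=2.570495; start (x,ẋ)=(0.097200, 0.073300) → end (x,ẋ)=(0.051852, -0.330674)
phase 2: p=0.3660, T=0.275, ωT=1.067523, cosh=1.626012, sinh=1.282153; start (x,ẋ)=(0.051852, -0.330674) → end (x,ẋ)=(-0.254027, -2.101256)

x = -0.2540, ẋ = -2.1013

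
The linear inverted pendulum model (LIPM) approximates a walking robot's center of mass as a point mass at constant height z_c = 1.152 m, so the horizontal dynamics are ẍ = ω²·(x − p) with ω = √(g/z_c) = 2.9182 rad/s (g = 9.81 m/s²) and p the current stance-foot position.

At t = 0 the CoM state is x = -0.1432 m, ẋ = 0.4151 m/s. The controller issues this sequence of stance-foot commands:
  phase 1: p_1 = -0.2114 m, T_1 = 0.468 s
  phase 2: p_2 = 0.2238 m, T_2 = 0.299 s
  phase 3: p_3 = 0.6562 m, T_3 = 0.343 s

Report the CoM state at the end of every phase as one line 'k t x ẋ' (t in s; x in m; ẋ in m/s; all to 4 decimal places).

phase 1: p=-0.2114, T=0.468, ωT=1.365718, cosh=2.086866, sinh=1.831668; start (x,ẋ)=(-0.143200, 0.415100) → end (x,ẋ)=(0.191470, 1.230799)
phase 2: p=0.2238, T=0.299, ωT=0.872542, cosh=1.405437, sinh=0.987549; start (x,ẋ)=(0.191470, 1.230799) → end (x,ẋ)=(0.594878, 1.636640)
phase 3: p=0.6562, T=0.343, ωT=1.000943, cosh=1.544189, sinh=1.176656; start (x,ẋ)=(0.594878, 1.636640) → end (x,ẋ)=(1.221421, 2.316718)

1 0.4680 0.1915 1.2308
2 0.7670 0.5949 1.6366
3 1.1100 1.2214 2.3167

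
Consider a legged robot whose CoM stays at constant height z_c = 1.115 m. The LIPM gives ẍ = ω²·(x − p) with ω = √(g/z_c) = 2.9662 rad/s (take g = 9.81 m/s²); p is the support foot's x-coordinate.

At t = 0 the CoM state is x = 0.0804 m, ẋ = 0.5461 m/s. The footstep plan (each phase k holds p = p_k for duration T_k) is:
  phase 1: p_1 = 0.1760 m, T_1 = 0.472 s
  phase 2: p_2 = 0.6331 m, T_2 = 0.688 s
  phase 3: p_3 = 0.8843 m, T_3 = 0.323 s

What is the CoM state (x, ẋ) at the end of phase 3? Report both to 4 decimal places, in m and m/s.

x = -0.4891, ẋ = -3.7102

phase 1: p=0.1760, T=0.472, ωT=1.400046, cosh=2.150987, sinh=1.904401; start (x,ẋ)=(0.080400, 0.546100) → end (x,ẋ)=(0.320980, 0.634625)
phase 2: p=0.6331, T=0.688, ωT=2.040746, cosh=3.913139, sinh=3.783207; start (x,ẋ)=(0.320980, 0.634625) → end (x,ẋ)=(0.221159, -1.019150)
phase 3: p=0.8843, T=0.323, ωT=0.958083, cosh=1.495161, sinh=1.111533; start (x,ẋ)=(0.221159, -1.019150) → end (x,ẋ)=(-0.489112, -3.710190)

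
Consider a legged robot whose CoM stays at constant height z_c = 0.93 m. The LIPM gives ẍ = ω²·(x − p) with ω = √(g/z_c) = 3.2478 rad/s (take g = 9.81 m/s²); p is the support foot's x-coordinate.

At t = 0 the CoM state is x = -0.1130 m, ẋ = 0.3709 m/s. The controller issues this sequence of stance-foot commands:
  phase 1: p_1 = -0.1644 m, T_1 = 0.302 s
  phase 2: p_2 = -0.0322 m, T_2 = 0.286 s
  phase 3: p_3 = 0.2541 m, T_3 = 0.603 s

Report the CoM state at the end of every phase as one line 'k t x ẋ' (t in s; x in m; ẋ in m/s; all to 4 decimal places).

phase 1: p=-0.1644, T=0.302, ωT=0.980836, cosh=1.520841, sinh=1.145843; start (x,ẋ)=(-0.113000, 0.370900) → end (x,ẋ)=(0.044627, 0.755363)
phase 2: p=-0.0322, T=0.286, ωT=0.928871, cosh=1.463324, sinh=1.068325; start (x,ẋ)=(0.044627, 0.755363) → end (x,ẋ)=(0.328690, 1.371908)
phase 3: p=0.2541, T=0.603, ωT=1.958423, cosh=3.614612, sinh=3.473531; start (x,ẋ)=(0.328690, 1.371908) → end (x,ẋ)=(1.990975, 5.800394)

1 0.3020 0.0446 0.7554
2 0.5880 0.3287 1.3719
3 1.1910 1.9910 5.8004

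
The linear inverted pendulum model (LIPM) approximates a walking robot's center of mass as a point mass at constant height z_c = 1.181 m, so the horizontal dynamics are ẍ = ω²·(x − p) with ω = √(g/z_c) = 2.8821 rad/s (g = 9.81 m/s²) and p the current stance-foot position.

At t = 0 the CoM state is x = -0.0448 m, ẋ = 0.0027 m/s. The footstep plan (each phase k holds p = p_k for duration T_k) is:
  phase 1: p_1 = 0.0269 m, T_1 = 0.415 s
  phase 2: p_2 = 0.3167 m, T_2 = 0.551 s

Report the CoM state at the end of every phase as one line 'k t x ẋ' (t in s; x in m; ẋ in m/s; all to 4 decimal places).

1 0.4150 -0.1011 -0.3056
2 0.9660 -0.9970 -3.6025

phase 1: p=0.0269, T=0.415, ωT=1.196071, cosh=1.804740, sinh=1.502360; start (x,ẋ)=(-0.044800, 0.002700) → end (x,ẋ)=(-0.101092, -0.305585)
phase 2: p=0.3167, T=0.551, ωT=1.588037, cosh=2.549230, sinh=2.344903; start (x,ẋ)=(-0.101092, -0.305585) → end (x,ẋ)=(-0.996975, -3.602549)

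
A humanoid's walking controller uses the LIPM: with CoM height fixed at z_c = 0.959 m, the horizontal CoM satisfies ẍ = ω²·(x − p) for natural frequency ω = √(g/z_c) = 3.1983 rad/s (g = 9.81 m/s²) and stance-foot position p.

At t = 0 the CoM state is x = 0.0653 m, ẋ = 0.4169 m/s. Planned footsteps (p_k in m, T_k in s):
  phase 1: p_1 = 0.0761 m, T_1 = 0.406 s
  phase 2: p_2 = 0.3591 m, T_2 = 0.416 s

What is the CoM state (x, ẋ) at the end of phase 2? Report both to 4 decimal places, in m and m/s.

x = 0.6098, ẋ = 1.0737

phase 1: p=0.0761, T=0.406, ωT=1.298510, cosh=1.968385, sinh=1.695447; start (x,ẋ)=(0.065300, 0.416900) → end (x,ẋ)=(0.275844, 0.762056)
phase 2: p=0.3591, T=0.416, ωT=1.330493, cosh=2.023627, sinh=1.759280; start (x,ẋ)=(0.275844, 0.762056) → end (x,ẋ)=(0.609803, 1.073660)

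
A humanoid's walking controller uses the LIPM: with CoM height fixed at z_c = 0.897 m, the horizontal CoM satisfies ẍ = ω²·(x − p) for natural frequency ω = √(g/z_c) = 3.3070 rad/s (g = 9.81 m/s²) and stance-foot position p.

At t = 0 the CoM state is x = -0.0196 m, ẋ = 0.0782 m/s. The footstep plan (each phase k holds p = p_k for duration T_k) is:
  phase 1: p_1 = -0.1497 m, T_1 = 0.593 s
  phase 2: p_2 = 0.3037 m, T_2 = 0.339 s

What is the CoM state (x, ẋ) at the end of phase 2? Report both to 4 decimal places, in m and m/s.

x = 1.2129, ẋ = 3.4793

phase 1: p=-0.1497, T=0.593, ωT=1.961051, cosh=3.623751, sinh=3.483041; start (x,ẋ)=(-0.019600, 0.078200) → end (x,ẋ)=(0.404113, 1.781923)
phase 2: p=0.3037, T=0.339, ωT=1.121073, cosh=1.697037, sinh=1.371107; start (x,ẋ)=(0.404113, 1.781923) → end (x,ẋ)=(1.212903, 3.479287)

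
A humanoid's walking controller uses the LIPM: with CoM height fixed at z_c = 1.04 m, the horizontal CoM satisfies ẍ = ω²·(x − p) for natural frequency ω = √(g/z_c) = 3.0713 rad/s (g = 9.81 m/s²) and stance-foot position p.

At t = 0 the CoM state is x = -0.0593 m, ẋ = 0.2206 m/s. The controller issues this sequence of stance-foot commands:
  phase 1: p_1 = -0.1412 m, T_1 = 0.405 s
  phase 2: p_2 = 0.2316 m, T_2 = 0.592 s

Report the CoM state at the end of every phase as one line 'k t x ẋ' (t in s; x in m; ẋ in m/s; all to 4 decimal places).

1 0.4050 0.1269 0.8145
2 0.9970 0.6959 1.6105

phase 1: p=-0.1412, T=0.405, ωT=1.243877, cosh=1.878650, sinh=1.590385; start (x,ẋ)=(-0.059300, 0.220600) → end (x,ẋ)=(0.126893, 0.814475)
phase 2: p=0.2316, T=0.592, ωT=1.818210, cosh=3.161567, sinh=2.999251; start (x,ẋ)=(0.126893, 0.814475) → end (x,ẋ)=(0.695930, 1.610497)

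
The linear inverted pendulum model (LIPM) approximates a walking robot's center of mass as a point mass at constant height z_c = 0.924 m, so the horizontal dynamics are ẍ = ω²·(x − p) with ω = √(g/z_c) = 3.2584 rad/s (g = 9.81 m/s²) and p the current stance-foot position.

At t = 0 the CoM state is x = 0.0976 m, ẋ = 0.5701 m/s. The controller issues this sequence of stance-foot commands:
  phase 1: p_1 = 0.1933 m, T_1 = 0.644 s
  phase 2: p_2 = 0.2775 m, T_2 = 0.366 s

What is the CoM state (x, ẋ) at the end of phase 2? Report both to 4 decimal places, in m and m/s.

x = 1.1858, ẋ = 3.0757

phase 1: p=0.1933, T=0.644, ωT=2.098410, cosh=4.137922, sinh=4.015271; start (x,ẋ)=(0.097600, 0.570100) → end (x,ẋ)=(0.499825, 1.106952)
phase 2: p=0.2775, T=0.366, ωT=1.192574, cosh=1.799497, sinh=1.496058; start (x,ẋ)=(0.499825, 1.106952) → end (x,ẋ)=(1.185818, 3.075738)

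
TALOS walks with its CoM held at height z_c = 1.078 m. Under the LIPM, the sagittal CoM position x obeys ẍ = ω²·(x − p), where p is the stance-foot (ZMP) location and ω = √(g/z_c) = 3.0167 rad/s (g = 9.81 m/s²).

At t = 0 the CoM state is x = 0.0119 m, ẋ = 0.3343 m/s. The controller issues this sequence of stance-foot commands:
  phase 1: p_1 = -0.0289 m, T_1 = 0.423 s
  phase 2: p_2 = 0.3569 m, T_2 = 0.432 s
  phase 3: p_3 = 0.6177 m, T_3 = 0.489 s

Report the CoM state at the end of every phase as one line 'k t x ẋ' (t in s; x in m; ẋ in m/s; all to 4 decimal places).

phase 1: p=-0.0289, T=0.423, ωT=1.276064, cosh=1.930823, sinh=1.651689; start (x,ẋ)=(0.011900, 0.334300) → end (x,ẋ)=(0.232912, 0.848766)
phase 2: p=0.3569, T=0.432, ωT=1.303214, cosh=1.976384, sinh=1.704727; start (x,ẋ)=(0.232912, 0.848766) → end (x,ẋ)=(0.591487, 1.039860)
phase 3: p=0.6177, T=0.489, ωT=1.475166, cosh=2.300252, sinh=2.071511; start (x,ẋ)=(0.591487, 1.039860) → end (x,ẋ)=(1.271455, 2.228129)

1 0.4230 0.2329 0.8488
2 0.8550 0.5915 1.0399
3 1.3440 1.2715 2.2281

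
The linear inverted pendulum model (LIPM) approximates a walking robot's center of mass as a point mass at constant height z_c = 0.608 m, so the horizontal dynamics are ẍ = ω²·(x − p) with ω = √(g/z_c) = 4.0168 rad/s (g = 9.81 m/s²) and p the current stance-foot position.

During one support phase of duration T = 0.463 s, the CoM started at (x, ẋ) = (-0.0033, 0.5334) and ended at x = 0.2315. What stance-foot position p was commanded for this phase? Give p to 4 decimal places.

p = 0.0759

ωT = 4.0168·0.463 = 1.859778; cosh(ωT) = 3.289010, sinh(ωT) = 3.133303
x(T) = p + (x₀−p)·cosh(ωT) + (ẋ₀/ω)·sinh(ωT) ⇒ p·(1 − cosh) = x(T) − x₀·cosh − (ẋ₀/ω)·sinh
numerator   = 0.2315 − (-0.0033)·3.289010 − (0.5334/4.0168)·3.133303 = -0.173725
denominator = 1 − 3.289010 = -2.289010
p = -0.173725 / -2.289010 = 0.0759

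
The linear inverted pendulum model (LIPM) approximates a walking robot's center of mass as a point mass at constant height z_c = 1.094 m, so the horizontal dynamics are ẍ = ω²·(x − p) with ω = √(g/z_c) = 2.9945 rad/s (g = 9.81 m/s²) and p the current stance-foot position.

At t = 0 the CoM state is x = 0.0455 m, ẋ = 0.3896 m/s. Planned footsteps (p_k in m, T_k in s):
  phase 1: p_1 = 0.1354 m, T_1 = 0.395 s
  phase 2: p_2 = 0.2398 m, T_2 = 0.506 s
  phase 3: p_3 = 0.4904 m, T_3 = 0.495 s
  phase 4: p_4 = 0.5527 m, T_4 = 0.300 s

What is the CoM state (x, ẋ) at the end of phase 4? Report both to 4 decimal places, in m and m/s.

phase 1: p=0.1354, T=0.395, ωT=1.182827, cosh=1.785000, sinh=1.478589; start (x,ẋ)=(0.045500, 0.389600) → end (x,ẋ)=(0.167301, 0.297392)
phase 2: p=0.2398, T=0.506, ωT=1.515217, cosh=2.385084, sinh=2.165324; start (x,ẋ)=(0.167301, 0.297392) → end (x,ẋ)=(0.281927, 0.239214)
phase 3: p=0.4904, T=0.495, ωT=1.482277, cosh=2.315041, sinh=2.087921; start (x,ẋ)=(0.281927, 0.239214) → end (x,ẋ)=(0.174568, -0.749643)
phase 4: p=0.5527, T=0.300, ωT=0.898350, cosh=1.431395, sinh=1.024154; start (x,ẋ)=(0.174568, -0.749643) → end (x,ẋ)=(-0.244943, -2.232701)

x = -0.2449, ẋ = -2.2327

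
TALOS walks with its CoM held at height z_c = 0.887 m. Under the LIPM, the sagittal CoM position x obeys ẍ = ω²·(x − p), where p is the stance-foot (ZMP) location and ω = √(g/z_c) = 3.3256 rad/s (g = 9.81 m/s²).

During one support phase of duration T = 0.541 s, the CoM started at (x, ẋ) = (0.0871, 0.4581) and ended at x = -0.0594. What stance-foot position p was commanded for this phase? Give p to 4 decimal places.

ωT = 3.3256·0.541 = 1.799150; cosh(ωT) = 3.104972, sinh(ωT) = 2.939533
x(T) = p + (x₀−p)·cosh(ωT) + (ẋ₀/ω)·sinh(ωT) ⇒ p·(1 − cosh) = x(T) − x₀·cosh − (ẋ₀/ω)·sinh
numerator   = -0.0594 − (0.0871)·3.104972 − (0.4581/3.3256)·2.939533 = -0.734762
denominator = 1 − 3.104972 = -2.104972
p = -0.734762 / -2.104972 = 0.3491

p = 0.3491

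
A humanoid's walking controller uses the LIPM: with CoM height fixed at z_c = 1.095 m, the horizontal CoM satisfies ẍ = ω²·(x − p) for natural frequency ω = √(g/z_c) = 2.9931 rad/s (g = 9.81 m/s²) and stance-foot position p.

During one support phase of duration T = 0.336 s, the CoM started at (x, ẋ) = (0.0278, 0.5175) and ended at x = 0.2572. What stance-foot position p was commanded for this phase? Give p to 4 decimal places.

p = -0.0171

ωT = 2.9931·0.336 = 1.005682; cosh(ωT) = 1.549783, sinh(ωT) = 1.183987
x(T) = p + (x₀−p)·cosh(ωT) + (ẋ₀/ω)·sinh(ωT) ⇒ p·(1 − cosh) = x(T) − x₀·cosh − (ẋ₀/ω)·sinh
numerator   = 0.2572 − (0.0278)·1.549783 − (0.5175/2.9931)·1.183987 = 0.009407
denominator = 1 − 1.549783 = -0.549783
p = 0.009407 / -0.549783 = -0.0171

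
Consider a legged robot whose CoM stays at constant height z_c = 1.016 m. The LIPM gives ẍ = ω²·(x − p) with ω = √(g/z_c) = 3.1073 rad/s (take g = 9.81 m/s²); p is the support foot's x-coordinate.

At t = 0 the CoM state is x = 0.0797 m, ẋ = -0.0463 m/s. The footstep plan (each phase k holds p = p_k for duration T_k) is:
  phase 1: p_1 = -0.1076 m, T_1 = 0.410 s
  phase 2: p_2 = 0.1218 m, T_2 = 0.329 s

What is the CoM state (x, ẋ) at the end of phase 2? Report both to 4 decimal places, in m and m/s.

x = 0.6285, ẋ = 1.7676

phase 1: p=-0.1076, T=0.410, ωT=1.273993, cosh=1.927406, sinh=1.647693; start (x,ẋ)=(0.079700, -0.046300) → end (x,ẋ)=(0.228852, 0.869714)
phase 2: p=0.1218, T=0.329, ωT=1.022302, cosh=1.569676, sinh=1.209910; start (x,ẋ)=(0.228852, 0.869714) → end (x,ẋ)=(0.628483, 1.767636)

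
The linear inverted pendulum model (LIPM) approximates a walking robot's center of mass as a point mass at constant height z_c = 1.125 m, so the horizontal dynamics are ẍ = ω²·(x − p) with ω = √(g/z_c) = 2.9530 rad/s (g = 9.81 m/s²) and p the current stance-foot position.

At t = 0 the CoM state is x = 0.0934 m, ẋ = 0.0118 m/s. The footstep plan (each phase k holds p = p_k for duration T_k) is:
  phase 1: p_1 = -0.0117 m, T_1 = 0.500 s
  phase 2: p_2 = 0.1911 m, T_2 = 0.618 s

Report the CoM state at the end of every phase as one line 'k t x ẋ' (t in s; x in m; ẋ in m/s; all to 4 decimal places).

phase 1: p=-0.0117, T=0.500, ωT=1.476500, cosh=2.303017, sinh=2.074581; start (x,ẋ)=(0.093400, 0.011800) → end (x,ẋ)=(0.238637, 0.671043)
phase 2: p=0.1911, T=0.618, ωT=1.824954, cosh=3.181867, sinh=3.020642; start (x,ẋ)=(0.238637, 0.671043) → end (x,ẋ)=(1.028770, 2.559197)

1 0.5000 0.2386 0.6710
2 1.1180 1.0288 2.5592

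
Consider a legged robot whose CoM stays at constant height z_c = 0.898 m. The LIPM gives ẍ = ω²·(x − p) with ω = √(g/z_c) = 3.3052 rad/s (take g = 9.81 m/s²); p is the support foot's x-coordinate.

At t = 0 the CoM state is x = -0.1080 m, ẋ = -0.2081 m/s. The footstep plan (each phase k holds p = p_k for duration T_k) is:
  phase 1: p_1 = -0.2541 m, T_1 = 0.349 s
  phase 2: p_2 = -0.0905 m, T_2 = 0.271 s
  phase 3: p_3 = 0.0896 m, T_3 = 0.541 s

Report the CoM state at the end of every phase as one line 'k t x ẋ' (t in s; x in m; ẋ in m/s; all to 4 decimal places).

phase 1: p=-0.2541, T=0.349, ωT=1.153515, cosh=1.742419, sinh=1.426894; start (x,ẋ)=(-0.108000, -0.208100) → end (x,ẋ)=(-0.089372, 0.326435)
phase 2: p=-0.0905, T=0.271, ωT=0.895709, cosh=1.428695, sinh=1.020377; start (x,ẋ)=(-0.089372, 0.326435) → end (x,ẋ)=(0.011888, 0.470181)
phase 3: p=0.0896, T=0.541, ωT=1.788113, cosh=3.072719, sinh=2.905443; start (x,ẋ)=(0.011888, 0.470181) → end (x,ẋ)=(0.264128, 0.698464)

1 0.3490 -0.0894 0.3264
2 0.6200 0.0119 0.4702
3 1.1610 0.2641 0.6985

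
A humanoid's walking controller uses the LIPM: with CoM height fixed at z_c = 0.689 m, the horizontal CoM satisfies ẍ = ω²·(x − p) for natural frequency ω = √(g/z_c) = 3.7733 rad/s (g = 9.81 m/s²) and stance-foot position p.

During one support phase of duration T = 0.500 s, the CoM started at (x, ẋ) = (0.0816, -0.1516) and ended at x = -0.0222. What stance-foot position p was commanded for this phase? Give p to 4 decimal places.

p = 0.0708

ωT = 3.7733·0.500 = 1.886650; cosh(ωT) = 3.374405, sinh(ωT) = 3.222826
x(T) = p + (x₀−p)·cosh(ωT) + (ẋ₀/ω)·sinh(ωT) ⇒ p·(1 − cosh) = x(T) − x₀·cosh − (ẋ₀/ω)·sinh
numerator   = -0.0222 − (0.0816)·3.374405 − (-0.1516/3.7733)·3.222826 = -0.168068
denominator = 1 − 3.374405 = -2.374405
p = -0.168068 / -2.374405 = 0.0708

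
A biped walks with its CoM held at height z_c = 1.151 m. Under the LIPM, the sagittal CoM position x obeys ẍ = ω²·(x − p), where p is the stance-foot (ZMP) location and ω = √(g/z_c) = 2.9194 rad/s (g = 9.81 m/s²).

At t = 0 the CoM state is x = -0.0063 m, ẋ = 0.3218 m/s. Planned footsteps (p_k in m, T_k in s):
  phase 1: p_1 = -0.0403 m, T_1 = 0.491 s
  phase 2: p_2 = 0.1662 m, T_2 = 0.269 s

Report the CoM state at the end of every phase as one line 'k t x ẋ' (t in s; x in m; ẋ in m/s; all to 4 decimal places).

1 0.4910 0.2530 0.9093
2 0.7600 0.5517 1.4245

phase 1: p=-0.0403, T=0.491, ωT=1.433425, cosh=2.215764, sinh=1.977273; start (x,ẋ)=(-0.006300, 0.321800) → end (x,ẋ)=(0.252987, 0.909296)
phase 2: p=0.1662, T=0.269, ωT=0.785319, cosh=1.324540, sinh=0.868566; start (x,ẋ)=(0.252987, 0.909296) → end (x,ẋ)=(0.551682, 1.424464)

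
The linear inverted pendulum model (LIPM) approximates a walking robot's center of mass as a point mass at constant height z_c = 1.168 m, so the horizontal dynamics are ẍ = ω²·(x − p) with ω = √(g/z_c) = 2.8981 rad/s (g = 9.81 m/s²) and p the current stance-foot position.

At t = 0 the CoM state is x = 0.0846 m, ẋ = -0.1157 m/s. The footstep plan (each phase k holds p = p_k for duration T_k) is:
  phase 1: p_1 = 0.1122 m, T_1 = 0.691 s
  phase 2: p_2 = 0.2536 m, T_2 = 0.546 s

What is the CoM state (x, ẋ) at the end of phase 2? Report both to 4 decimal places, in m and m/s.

phase 1: p=0.1122, T=0.691, ωT=2.002587, cosh=3.771591, sinh=3.636606; start (x,ẋ)=(0.084600, -0.115700) → end (x,ẋ)=(-0.137079, -0.727256)
phase 2: p=0.2536, T=0.546, ωT=1.582363, cosh=2.535964, sinh=2.330475; start (x,ẋ)=(-0.137079, -0.727256) → end (x,ẋ)=(-1.321963, -4.482923)

x = -1.3220, ẋ = -4.4829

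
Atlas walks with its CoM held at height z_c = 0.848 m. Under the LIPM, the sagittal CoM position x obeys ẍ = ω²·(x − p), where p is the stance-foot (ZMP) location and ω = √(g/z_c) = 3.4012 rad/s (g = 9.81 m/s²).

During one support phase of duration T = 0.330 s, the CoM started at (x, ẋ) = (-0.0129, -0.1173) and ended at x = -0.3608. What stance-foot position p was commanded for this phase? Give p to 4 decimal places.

ωT = 3.4012·0.330 = 1.122396; cosh(ωT) = 1.698853, sinh(ωT) = 1.373354
x(T) = p + (x₀−p)·cosh(ωT) + (ẋ₀/ω)·sinh(ωT) ⇒ p·(1 − cosh) = x(T) − x₀·cosh − (ẋ₀/ω)·sinh
numerator   = -0.3608 − (-0.0129)·1.698853 − (-0.1173/3.4012)·1.373354 = -0.291521
denominator = 1 − 1.698853 = -0.698853
p = -0.291521 / -0.698853 = 0.4171

p = 0.4171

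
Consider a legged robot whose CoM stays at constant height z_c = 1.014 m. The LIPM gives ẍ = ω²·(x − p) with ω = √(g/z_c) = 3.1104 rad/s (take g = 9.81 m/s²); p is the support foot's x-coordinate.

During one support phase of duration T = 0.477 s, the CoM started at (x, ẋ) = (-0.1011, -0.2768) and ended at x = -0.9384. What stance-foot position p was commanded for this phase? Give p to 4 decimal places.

p = 0.3930

ωT = 3.1104·0.477 = 1.483661; cosh(ωT) = 2.317931, sinh(ωT) = 2.091125
x(T) = p + (x₀−p)·cosh(ωT) + (ẋ₀/ω)·sinh(ωT) ⇒ p·(1 − cosh) = x(T) − x₀·cosh − (ẋ₀/ω)·sinh
numerator   = -0.9384 − (-0.1011)·2.317931 − (-0.2768/3.1104)·2.091125 = -0.517964
denominator = 1 − 2.317931 = -1.317931
p = -0.517964 / -1.317931 = 0.3930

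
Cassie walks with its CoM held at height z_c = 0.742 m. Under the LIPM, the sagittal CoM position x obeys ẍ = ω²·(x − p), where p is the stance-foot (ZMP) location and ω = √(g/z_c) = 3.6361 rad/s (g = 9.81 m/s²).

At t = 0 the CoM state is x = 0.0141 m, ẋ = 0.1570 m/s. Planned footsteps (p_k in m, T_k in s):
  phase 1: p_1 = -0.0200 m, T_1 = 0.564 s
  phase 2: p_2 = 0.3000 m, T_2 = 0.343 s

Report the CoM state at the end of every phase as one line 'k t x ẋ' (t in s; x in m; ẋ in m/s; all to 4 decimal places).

1 0.5640 0.2798 1.0943
2 0.9070 0.7424 1.9443

phase 1: p=-0.0200, T=0.564, ωT=2.050760, cosh=3.951224, sinh=3.822587; start (x,ẋ)=(0.014100, 0.157000) → end (x,ẋ)=(0.279789, 1.094308)
phase 2: p=0.3000, T=0.343, ωT=1.247182, cosh=1.883918, sinh=1.596604; start (x,ẋ)=(0.279789, 1.094308) → end (x,ẋ)=(0.742433, 1.944253)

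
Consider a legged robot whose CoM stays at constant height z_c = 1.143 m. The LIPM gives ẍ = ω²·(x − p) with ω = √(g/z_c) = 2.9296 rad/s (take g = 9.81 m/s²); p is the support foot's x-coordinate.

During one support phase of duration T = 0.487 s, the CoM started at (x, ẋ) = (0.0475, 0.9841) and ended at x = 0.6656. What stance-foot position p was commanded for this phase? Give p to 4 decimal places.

ωT = 2.9296·0.487 = 1.426715; cosh(ωT) = 2.202546, sinh(ωT) = 1.962450
x(T) = p + (x₀−p)·cosh(ωT) + (ẋ₀/ω)·sinh(ωT) ⇒ p·(1 − cosh) = x(T) − x₀·cosh − (ẋ₀/ω)·sinh
numerator   = 0.6656 − (0.0475)·2.202546 − (0.9841/2.9296)·1.962450 = -0.098239
denominator = 1 − 2.202546 = -1.202546
p = -0.098239 / -1.202546 = 0.0817

p = 0.0817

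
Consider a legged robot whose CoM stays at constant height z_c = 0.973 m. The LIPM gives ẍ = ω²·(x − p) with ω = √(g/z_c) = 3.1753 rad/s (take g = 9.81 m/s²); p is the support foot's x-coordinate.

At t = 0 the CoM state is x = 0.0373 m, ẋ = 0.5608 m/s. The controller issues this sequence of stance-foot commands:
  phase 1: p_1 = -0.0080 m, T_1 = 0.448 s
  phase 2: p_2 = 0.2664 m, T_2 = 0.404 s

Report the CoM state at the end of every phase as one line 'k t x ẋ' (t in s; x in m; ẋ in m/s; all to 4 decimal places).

phase 1: p=-0.0080, T=0.448, ωT=1.422534, cosh=2.194361, sinh=1.953258; start (x,ẋ)=(0.037300, 0.560800) → end (x,ẋ)=(0.436376, 1.511556)
phase 2: p=0.2664, T=0.404, ωT=1.282821, cosh=1.942027, sinh=1.664773; start (x,ẋ)=(0.436376, 1.511556) → end (x,ẋ)=(1.388989, 3.834002)

1 0.4480 0.4364 1.5116
2 0.8520 1.3890 3.8340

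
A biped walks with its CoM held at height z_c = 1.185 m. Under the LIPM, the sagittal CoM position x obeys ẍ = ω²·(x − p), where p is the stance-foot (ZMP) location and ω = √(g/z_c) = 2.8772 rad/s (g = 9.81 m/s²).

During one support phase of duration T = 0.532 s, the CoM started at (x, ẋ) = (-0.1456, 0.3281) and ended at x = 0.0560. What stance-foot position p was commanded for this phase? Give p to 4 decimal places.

ωT = 2.8772·0.532 = 1.530670; cosh(ωT) = 2.418832, sinh(ωT) = 2.202442
x(T) = p + (x₀−p)·cosh(ωT) + (ẋ₀/ω)·sinh(ωT) ⇒ p·(1 − cosh) = x(T) − x₀·cosh − (ẋ₀/ω)·sinh
numerator   = 0.0560 − (-0.1456)·2.418832 − (0.3281/2.8772)·2.202442 = 0.157028
denominator = 1 − 2.418832 = -1.418832
p = 0.157028 / -1.418832 = -0.1107

p = -0.1107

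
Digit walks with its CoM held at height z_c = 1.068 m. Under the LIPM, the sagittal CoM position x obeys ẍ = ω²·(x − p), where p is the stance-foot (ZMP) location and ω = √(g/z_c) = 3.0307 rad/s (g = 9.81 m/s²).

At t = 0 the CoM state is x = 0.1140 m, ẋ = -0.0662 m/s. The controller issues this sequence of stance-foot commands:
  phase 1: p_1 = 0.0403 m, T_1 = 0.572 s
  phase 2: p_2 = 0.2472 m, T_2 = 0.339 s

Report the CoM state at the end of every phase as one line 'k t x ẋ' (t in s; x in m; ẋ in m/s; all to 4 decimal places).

1 0.5720 0.1955 0.4193
2 0.9110 0.3342 0.4699

phase 1: p=0.0403, T=0.572, ωT=1.733560, cosh=2.918714, sinh=2.742059; start (x,ẋ)=(0.114000, -0.066200) → end (x,ẋ)=(0.195514, 0.419255)
phase 2: p=0.2472, T=0.339, ωT=1.027407, cosh=1.575873, sinh=1.217940; start (x,ẋ)=(0.195514, 0.419255) → end (x,ẋ)=(0.334234, 0.469908)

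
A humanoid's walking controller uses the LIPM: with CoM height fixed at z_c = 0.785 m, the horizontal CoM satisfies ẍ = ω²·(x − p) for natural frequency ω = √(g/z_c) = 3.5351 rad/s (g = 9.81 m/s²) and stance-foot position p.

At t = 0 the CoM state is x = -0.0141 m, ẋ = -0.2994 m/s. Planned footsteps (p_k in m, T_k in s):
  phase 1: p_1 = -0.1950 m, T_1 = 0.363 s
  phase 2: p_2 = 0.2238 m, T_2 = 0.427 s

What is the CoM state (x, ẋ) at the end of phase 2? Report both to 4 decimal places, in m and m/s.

x = 0.0236, ẋ = -0.4382

phase 1: p=-0.1950, T=0.363, ωT=1.283241, cosh=1.942727, sinh=1.665589; start (x,ẋ)=(-0.014100, -0.299400) → end (x,ẋ)=(0.015375, 0.483491)
phase 2: p=0.2238, T=0.427, ωT=1.509488, cosh=2.372718, sinh=2.151695; start (x,ẋ)=(0.015375, 0.483491) → end (x,ẋ)=(0.023550, -0.438189)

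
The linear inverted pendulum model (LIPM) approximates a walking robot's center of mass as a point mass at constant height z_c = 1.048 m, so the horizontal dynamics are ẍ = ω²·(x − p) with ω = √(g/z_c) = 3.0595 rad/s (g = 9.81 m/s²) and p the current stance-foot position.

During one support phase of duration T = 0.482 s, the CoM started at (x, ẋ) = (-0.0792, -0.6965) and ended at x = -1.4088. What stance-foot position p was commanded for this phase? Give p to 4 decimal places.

ωT = 3.0595·0.482 = 1.474679; cosh(ωT) = 2.299243, sinh(ωT) = 2.070390
x(T) = p + (x₀−p)·cosh(ωT) + (ẋ₀/ω)·sinh(ωT) ⇒ p·(1 − cosh) = x(T) − x₀·cosh − (ẋ₀/ω)·sinh
numerator   = -1.4088 − (-0.0792)·2.299243 − (-0.6965/3.0595)·2.070390 = -0.755372
denominator = 1 − 2.299243 = -1.299243
p = -0.755372 / -1.299243 = 0.5814

p = 0.5814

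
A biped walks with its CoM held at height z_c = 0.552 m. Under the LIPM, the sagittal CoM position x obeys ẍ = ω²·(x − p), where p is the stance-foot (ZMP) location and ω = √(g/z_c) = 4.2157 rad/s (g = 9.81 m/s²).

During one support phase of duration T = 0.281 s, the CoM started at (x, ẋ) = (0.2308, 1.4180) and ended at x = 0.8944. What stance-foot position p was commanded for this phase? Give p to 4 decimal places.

ωT = 4.2157·0.281 = 1.184612; cosh(ωT) = 1.787641, sinh(ωT) = 1.481776
x(T) = p + (x₀−p)·cosh(ωT) + (ẋ₀/ω)·sinh(ωT) ⇒ p·(1 − cosh) = x(T) − x₀·cosh − (ẋ₀/ω)·sinh
numerator   = 0.8944 − (0.2308)·1.787641 − (1.4180/4.2157)·1.481776 = -0.016600
denominator = 1 − 1.787641 = -0.787641
p = -0.016600 / -0.787641 = 0.0211

p = 0.0211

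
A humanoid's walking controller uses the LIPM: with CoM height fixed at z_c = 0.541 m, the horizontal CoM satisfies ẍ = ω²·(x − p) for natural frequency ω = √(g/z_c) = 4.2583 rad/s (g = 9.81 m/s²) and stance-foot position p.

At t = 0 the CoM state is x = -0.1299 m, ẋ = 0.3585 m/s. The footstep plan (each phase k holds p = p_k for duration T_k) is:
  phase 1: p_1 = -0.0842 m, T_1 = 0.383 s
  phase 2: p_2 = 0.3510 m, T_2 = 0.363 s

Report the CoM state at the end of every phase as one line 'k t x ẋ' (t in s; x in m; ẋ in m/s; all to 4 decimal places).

phase 1: p=-0.0842, T=0.383, ωT=1.630929, cosh=2.652183, sinh=2.456435; start (x,ẋ)=(-0.129900, 0.358500) → end (x,ẋ)=(0.001399, 0.472775)
phase 2: p=0.3510, T=0.363, ωT=1.545763, cosh=2.452349, sinh=2.239200; start (x,ẋ)=(0.001399, 0.472775) → end (x,ẋ)=(-0.257738, -2.174103)

1 0.3830 0.0014 0.4728
2 0.7460 -0.2577 -2.1741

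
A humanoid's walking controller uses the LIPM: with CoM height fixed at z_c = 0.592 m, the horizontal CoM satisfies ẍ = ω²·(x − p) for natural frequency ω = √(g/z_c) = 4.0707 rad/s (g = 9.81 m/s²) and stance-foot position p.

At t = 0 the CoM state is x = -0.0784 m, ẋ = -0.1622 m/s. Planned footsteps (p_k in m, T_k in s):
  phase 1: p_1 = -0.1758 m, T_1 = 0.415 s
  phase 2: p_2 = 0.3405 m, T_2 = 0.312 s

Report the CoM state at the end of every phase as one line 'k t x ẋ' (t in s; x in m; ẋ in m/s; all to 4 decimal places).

phase 1: p=-0.1758, T=0.415, ωT=1.689341, cosh=2.800274, sinh=2.615633; start (x,ẋ)=(-0.078400, -0.162200) → end (x,ẋ)=(-0.007275, 0.582858)
phase 2: p=0.3405, T=0.312, ωT=1.270058, cosh=1.920938, sinh=1.640123; start (x,ẋ)=(-0.007275, 0.582858) → end (x,ẋ)=(-0.092715, -1.202268)

1 0.4150 -0.0073 0.5829
2 0.7270 -0.0927 -1.2023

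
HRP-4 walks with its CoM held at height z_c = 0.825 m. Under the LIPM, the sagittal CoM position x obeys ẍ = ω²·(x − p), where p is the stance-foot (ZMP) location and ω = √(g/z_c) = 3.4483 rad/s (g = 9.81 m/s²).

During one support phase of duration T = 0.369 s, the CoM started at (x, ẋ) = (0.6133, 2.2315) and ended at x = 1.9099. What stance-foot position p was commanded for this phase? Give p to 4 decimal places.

p = 0.3621

ωT = 3.4483·0.369 = 1.272423; cosh(ωT) = 1.924821, sinh(ωT) = 1.644669
x(T) = p + (x₀−p)·cosh(ωT) + (ẋ₀/ω)·sinh(ωT) ⇒ p·(1 − cosh) = x(T) − x₀·cosh − (ẋ₀/ω)·sinh
numerator   = 1.9099 − (0.6133)·1.924821 − (2.2315/3.4483)·1.644669 = -0.334908
denominator = 1 − 1.924821 = -0.924821
p = -0.334908 / -0.924821 = 0.3621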